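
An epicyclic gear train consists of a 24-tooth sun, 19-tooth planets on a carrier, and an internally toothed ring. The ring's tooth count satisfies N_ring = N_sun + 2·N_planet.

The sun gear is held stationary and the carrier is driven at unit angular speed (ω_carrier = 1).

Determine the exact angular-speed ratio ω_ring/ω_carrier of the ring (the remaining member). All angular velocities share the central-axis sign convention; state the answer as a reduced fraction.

43/31

N_ring = 24 + 2·19 = 62
24(ω_s−ω_c) = −62(ω_r−ω_c),  ω_s=0, ω_c=1
ω_r = 1 − (24/62)(0−1) = 43/31
ω_r/ω_c = 43/31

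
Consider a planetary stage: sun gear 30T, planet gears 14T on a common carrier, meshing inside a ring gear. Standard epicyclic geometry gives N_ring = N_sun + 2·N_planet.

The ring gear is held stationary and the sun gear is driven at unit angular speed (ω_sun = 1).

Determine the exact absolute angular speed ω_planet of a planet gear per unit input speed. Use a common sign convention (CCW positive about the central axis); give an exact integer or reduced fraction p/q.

-15/14

N_ring = 30 + 2·14 = 58
30(ω_s−ω_c) = −58(ω_r−ω_c),  ω_r=0, ω_s=1
30(1−ω_c) = −58(0−ω_c)  ⇒  88ω_c = 30  ⇒  ω_c = 15/44
sun–planet: 30·(1−15/44) = −14·(ω_p−ω_c)  ⇒  ω_p−ω_c = −(30/14)·(29/44) = -435/308
ω_p = 15/44 − 435/308 = -15/14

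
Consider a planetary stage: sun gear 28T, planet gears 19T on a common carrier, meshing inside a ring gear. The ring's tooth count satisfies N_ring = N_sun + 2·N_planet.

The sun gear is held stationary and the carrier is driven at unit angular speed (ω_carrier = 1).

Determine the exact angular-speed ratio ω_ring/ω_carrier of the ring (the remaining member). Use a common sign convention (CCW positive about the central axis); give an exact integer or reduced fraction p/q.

N_ring = 28 + 2·19 = 66
28(ω_s−ω_c) = −66(ω_r−ω_c),  ω_s=0, ω_c=1
ω_r = 1 − (28/66)(0−1) = 47/33
ω_r/ω_c = 47/33

47/33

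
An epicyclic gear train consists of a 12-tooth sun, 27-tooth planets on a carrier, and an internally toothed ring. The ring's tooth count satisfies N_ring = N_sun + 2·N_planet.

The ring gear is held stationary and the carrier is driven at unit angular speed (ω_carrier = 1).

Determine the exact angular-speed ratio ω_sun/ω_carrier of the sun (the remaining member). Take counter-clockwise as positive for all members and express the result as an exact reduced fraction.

13/2

N_ring = 12 + 2·27 = 66
12(ω_s−ω_c) = −66(ω_r−ω_c),  ω_r=0, ω_c=1
ω_s = 1 − (66/12)(0−1) = 13/2
ω_s/ω_c = 13/2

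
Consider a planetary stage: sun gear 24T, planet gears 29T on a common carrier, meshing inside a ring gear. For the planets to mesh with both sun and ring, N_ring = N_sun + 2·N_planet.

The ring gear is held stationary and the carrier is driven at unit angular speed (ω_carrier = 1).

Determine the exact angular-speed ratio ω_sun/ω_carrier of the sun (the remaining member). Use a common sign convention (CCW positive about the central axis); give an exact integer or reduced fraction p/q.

53/12

N_ring = 24 + 2·29 = 82
24(ω_s−ω_c) = −82(ω_r−ω_c),  ω_r=0, ω_c=1
ω_s = 1 − (82/24)(0−1) = 53/12
ω_s/ω_c = 53/12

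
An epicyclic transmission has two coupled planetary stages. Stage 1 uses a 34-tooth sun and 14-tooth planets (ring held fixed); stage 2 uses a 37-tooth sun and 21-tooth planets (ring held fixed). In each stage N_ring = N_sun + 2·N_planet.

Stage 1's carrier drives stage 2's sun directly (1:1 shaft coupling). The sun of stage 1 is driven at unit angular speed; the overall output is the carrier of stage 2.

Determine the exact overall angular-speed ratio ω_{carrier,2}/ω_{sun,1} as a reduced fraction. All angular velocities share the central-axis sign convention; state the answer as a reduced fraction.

Stage 1: N_ring = 34 + 2·14 = 62
Stage 1: 34(ω_s−ω_c) = −62(ω_r−ω_c),  ω_r=0, ω_s=1
Stage 1: 34(1−ω_c) = −62(0−ω_c)  ⇒  96ω_c = 34  ⇒  ω_c = 17/48
  ⇒ ω_c¹/ω_s¹ = 17/48
Stage 2: N_ring = 37 + 2·21 = 79
Stage 2: 37(ω_s−ω_c) = −79(ω_r−ω_c),  ω_r=0, ω_s=1
Stage 2: 37(1−ω_c) = −79(0−ω_c)  ⇒  116ω_c = 37  ⇒  ω_c = 37/116
  ⇒ ω_c²/ω_s² = 37/116
Coupling ω_s² = ω_c¹ ⇒ overall = 17/48 × 37/116 = 629/5568

629/5568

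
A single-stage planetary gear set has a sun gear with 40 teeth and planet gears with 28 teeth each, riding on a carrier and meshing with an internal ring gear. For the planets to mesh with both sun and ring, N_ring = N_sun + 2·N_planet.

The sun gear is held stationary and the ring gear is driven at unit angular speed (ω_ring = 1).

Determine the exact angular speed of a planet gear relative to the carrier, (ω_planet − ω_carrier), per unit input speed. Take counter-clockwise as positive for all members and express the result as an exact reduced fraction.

N_ring = 40 + 2·28 = 96
40(ω_s−ω_c) = −96(ω_r−ω_c),  ω_s=0, ω_r=1
40(0−ω_c) = −96(1−ω_c)  ⇒  136ω_c = 96  ⇒  ω_c = 12/17
sun–planet: 40·(0−12/17) = −28·(ω_p−ω_c)  ⇒  ω_p−ω_c = −(40/28)·(-12/17) = 120/119

120/119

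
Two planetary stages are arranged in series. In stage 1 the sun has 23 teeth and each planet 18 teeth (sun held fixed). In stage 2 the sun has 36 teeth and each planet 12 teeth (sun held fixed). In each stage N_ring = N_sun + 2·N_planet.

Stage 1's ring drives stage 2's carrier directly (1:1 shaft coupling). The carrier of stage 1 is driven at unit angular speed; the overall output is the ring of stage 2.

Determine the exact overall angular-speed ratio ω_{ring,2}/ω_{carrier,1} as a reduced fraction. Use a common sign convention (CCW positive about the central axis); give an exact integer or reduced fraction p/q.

Stage 1: N_ring = 23 + 2·18 = 59
Stage 1: 23(ω_s−ω_c) = −59(ω_r−ω_c),  ω_s=0, ω_c=1
Stage 1: ω_r = 1 − (23/59)(0−1) = 82/59
  ⇒ ω_r¹/ω_c¹ = 82/59
Stage 2: N_ring = 36 + 2·12 = 60
Stage 2: 36(ω_s−ω_c) = −60(ω_r−ω_c),  ω_s=0, ω_c=1
Stage 2: ω_r = 1 − (36/60)(0−1) = 8/5
  ⇒ ω_r²/ω_c² = 8/5
Coupling ω_c² = ω_r¹ ⇒ overall = 82/59 × 8/5 = 656/295

656/295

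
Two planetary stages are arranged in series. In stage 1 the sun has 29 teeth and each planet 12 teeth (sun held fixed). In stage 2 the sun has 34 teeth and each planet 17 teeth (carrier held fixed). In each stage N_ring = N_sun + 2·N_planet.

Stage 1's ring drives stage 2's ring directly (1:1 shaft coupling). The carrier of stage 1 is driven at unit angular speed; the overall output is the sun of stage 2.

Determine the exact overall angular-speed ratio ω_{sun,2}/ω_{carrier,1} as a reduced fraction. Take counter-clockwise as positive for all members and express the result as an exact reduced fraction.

Stage 1: N_ring = 29 + 2·12 = 53
Stage 1: 29(ω_s−ω_c) = −53(ω_r−ω_c),  ω_s=0, ω_c=1
Stage 1: ω_r = 1 − (29/53)(0−1) = 82/53
  ⇒ ω_r¹/ω_c¹ = 82/53
Stage 2: N_ring = 34 + 2·17 = 68
Stage 2: 34(ω_s−ω_c) = −68(ω_r−ω_c),  ω_c=0, ω_r=1
Stage 2: ω_s = 0 − (68/34)(1−0) = -2
  ⇒ ω_s²/ω_r² = -2
Coupling ω_r² = ω_r¹ ⇒ overall = 82/53 × -2 = -164/53

-164/53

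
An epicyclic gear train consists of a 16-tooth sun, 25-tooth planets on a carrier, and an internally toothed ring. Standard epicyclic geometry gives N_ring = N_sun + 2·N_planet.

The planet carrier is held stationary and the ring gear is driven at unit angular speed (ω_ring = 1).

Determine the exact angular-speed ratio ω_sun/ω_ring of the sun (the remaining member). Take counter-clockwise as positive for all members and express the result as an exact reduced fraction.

-33/8

N_ring = 16 + 2·25 = 66
16(ω_s−ω_c) = −66(ω_r−ω_c),  ω_c=0, ω_r=1
ω_s = 0 − (66/16)(1−0) = -33/8
ω_s/ω_r = -33/8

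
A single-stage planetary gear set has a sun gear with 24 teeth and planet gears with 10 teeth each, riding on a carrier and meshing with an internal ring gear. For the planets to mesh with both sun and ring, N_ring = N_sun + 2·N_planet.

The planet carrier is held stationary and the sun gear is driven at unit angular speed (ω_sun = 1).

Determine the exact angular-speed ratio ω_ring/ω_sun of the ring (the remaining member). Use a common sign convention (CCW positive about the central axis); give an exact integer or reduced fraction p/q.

N_ring = 24 + 2·10 = 44
24(ω_s−ω_c) = −44(ω_r−ω_c),  ω_c=0, ω_s=1
ω_r = 0 − (24/44)(1−0) = -6/11
ω_r/ω_s = -6/11

-6/11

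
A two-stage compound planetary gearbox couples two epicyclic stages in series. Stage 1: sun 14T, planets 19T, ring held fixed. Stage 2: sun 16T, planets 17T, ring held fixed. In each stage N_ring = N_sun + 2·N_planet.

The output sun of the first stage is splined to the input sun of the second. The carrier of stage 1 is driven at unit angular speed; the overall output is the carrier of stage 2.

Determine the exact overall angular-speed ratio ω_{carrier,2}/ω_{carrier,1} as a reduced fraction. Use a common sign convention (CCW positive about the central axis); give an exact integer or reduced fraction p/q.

8/7

Stage 1: N_ring = 14 + 2·19 = 52
Stage 1: 14(ω_s−ω_c) = −52(ω_r−ω_c),  ω_r=0, ω_c=1
Stage 1: ω_s = 1 − (52/14)(0−1) = 33/7
  ⇒ ω_s¹/ω_c¹ = 33/7
Stage 2: N_ring = 16 + 2·17 = 50
Stage 2: 16(ω_s−ω_c) = −50(ω_r−ω_c),  ω_r=0, ω_s=1
Stage 2: 16(1−ω_c) = −50(0−ω_c)  ⇒  66ω_c = 16  ⇒  ω_c = 8/33
  ⇒ ω_c²/ω_s² = 8/33
Coupling ω_s² = ω_s¹ ⇒ overall = 33/7 × 8/33 = 8/7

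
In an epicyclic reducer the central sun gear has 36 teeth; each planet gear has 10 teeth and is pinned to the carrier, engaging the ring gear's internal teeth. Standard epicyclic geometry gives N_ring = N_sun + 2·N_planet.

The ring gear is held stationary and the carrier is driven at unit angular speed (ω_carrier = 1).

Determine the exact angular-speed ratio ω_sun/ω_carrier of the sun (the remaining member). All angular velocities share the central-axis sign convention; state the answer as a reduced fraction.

23/9

N_ring = 36 + 2·10 = 56
36(ω_s−ω_c) = −56(ω_r−ω_c),  ω_r=0, ω_c=1
ω_s = 1 − (56/36)(0−1) = 23/9
ω_s/ω_c = 23/9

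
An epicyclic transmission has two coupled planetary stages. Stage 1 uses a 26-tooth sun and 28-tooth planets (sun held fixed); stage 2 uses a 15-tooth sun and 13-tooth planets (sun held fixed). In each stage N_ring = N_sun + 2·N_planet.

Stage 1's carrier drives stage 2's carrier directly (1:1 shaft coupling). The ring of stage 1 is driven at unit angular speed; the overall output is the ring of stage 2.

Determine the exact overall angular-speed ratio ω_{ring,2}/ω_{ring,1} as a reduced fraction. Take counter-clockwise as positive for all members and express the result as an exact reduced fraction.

28/27

Stage 1: N_ring = 26 + 2·28 = 82
Stage 1: 26(ω_s−ω_c) = −82(ω_r−ω_c),  ω_s=0, ω_r=1
Stage 1: 26(0−ω_c) = −82(1−ω_c)  ⇒  108ω_c = 82  ⇒  ω_c = 41/54
  ⇒ ω_c¹/ω_r¹ = 41/54
Stage 2: N_ring = 15 + 2·13 = 41
Stage 2: 15(ω_s−ω_c) = −41(ω_r−ω_c),  ω_s=0, ω_c=1
Stage 2: ω_r = 1 − (15/41)(0−1) = 56/41
  ⇒ ω_r²/ω_c² = 56/41
Coupling ω_c² = ω_c¹ ⇒ overall = 41/54 × 56/41 = 28/27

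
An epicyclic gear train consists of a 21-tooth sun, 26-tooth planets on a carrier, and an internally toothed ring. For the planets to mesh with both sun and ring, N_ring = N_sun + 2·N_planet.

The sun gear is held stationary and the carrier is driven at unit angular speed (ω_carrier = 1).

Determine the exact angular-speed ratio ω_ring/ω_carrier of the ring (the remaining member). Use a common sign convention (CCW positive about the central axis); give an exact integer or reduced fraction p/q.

94/73

N_ring = 21 + 2·26 = 73
21(ω_s−ω_c) = −73(ω_r−ω_c),  ω_s=0, ω_c=1
ω_r = 1 − (21/73)(0−1) = 94/73
ω_r/ω_c = 94/73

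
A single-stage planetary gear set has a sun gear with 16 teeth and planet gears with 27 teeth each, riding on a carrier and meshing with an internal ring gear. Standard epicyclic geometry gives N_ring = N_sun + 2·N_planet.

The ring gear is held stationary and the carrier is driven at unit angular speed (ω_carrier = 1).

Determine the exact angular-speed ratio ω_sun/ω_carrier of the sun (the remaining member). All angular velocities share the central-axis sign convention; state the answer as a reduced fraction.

N_ring = 16 + 2·27 = 70
16(ω_s−ω_c) = −70(ω_r−ω_c),  ω_r=0, ω_c=1
ω_s = 1 − (70/16)(0−1) = 43/8
ω_s/ω_c = 43/8

43/8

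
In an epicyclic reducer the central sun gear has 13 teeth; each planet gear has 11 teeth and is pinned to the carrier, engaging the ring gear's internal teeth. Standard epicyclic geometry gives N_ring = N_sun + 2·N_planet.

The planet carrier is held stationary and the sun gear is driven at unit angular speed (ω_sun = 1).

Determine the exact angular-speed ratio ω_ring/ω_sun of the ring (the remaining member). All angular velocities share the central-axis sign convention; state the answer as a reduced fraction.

N_ring = 13 + 2·11 = 35
13(ω_s−ω_c) = −35(ω_r−ω_c),  ω_c=0, ω_s=1
ω_r = 0 − (13/35)(1−0) = -13/35
ω_r/ω_s = -13/35

-13/35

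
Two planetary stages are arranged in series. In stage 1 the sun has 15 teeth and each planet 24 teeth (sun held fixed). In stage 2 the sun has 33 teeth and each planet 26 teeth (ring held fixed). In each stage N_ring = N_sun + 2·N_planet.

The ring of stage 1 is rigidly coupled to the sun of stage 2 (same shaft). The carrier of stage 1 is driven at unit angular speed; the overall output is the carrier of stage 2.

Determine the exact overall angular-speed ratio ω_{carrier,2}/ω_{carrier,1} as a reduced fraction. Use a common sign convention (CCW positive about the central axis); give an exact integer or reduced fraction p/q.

143/413

Stage 1: N_ring = 15 + 2·24 = 63
Stage 1: 15(ω_s−ω_c) = −63(ω_r−ω_c),  ω_s=0, ω_c=1
Stage 1: ω_r = 1 − (15/63)(0−1) = 26/21
  ⇒ ω_r¹/ω_c¹ = 26/21
Stage 2: N_ring = 33 + 2·26 = 85
Stage 2: 33(ω_s−ω_c) = −85(ω_r−ω_c),  ω_r=0, ω_s=1
Stage 2: 33(1−ω_c) = −85(0−ω_c)  ⇒  118ω_c = 33  ⇒  ω_c = 33/118
  ⇒ ω_c²/ω_s² = 33/118
Coupling ω_s² = ω_r¹ ⇒ overall = 26/21 × 33/118 = 143/413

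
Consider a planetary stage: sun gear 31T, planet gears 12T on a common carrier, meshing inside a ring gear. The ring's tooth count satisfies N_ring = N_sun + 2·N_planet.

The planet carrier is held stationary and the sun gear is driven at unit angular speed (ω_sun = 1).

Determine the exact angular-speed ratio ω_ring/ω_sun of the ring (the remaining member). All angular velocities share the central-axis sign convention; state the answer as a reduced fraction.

N_ring = 31 + 2·12 = 55
31(ω_s−ω_c) = −55(ω_r−ω_c),  ω_c=0, ω_s=1
ω_r = 0 − (31/55)(1−0) = -31/55
ω_r/ω_s = -31/55

-31/55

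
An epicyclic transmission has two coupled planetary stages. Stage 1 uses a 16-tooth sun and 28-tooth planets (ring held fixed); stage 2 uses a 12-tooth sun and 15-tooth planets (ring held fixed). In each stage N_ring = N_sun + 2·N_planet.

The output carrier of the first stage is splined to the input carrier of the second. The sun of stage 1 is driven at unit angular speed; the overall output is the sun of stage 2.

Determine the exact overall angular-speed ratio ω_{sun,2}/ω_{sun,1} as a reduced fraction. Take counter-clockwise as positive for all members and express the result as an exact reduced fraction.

Stage 1: N_ring = 16 + 2·28 = 72
Stage 1: 16(ω_s−ω_c) = −72(ω_r−ω_c),  ω_r=0, ω_s=1
Stage 1: 16(1−ω_c) = −72(0−ω_c)  ⇒  88ω_c = 16  ⇒  ω_c = 2/11
  ⇒ ω_c¹/ω_s¹ = 2/11
Stage 2: N_ring = 12 + 2·15 = 42
Stage 2: 12(ω_s−ω_c) = −42(ω_r−ω_c),  ω_r=0, ω_c=1
Stage 2: ω_s = 1 − (42/12)(0−1) = 9/2
  ⇒ ω_s²/ω_c² = 9/2
Coupling ω_c² = ω_c¹ ⇒ overall = 2/11 × 9/2 = 9/11

9/11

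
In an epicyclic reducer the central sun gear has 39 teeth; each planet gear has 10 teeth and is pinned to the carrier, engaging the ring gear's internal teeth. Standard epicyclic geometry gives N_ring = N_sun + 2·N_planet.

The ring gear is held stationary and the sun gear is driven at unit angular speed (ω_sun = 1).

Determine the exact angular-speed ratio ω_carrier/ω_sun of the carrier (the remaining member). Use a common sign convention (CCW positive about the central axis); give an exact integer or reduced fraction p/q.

39/98

N_ring = 39 + 2·10 = 59
39(ω_s−ω_c) = −59(ω_r−ω_c),  ω_r=0, ω_s=1
39(1−ω_c) = −59(0−ω_c)  ⇒  98ω_c = 39  ⇒  ω_c = 39/98
ω_c/ω_s = 39/98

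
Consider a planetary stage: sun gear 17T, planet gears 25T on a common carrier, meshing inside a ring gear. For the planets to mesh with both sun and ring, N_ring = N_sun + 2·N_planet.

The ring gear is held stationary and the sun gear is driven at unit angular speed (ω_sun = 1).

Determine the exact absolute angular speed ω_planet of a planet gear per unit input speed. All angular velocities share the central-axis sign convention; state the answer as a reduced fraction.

-17/50

N_ring = 17 + 2·25 = 67
17(ω_s−ω_c) = −67(ω_r−ω_c),  ω_r=0, ω_s=1
17(1−ω_c) = −67(0−ω_c)  ⇒  84ω_c = 17  ⇒  ω_c = 17/84
sun–planet: 17·(1−17/84) = −25·(ω_p−ω_c)  ⇒  ω_p−ω_c = −(17/25)·(67/84) = -1139/2100
ω_p = 17/84 − 1139/2100 = -17/50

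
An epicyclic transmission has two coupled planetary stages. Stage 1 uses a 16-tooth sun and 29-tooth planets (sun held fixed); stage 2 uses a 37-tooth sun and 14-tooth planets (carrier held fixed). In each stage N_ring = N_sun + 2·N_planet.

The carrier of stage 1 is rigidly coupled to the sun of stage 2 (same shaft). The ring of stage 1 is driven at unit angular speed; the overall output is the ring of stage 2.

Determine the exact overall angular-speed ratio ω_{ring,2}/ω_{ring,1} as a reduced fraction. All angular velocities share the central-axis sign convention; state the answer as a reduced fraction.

-1369/2925

Stage 1: N_ring = 16 + 2·29 = 74
Stage 1: 16(ω_s−ω_c) = −74(ω_r−ω_c),  ω_s=0, ω_r=1
Stage 1: 16(0−ω_c) = −74(1−ω_c)  ⇒  90ω_c = 74  ⇒  ω_c = 37/45
  ⇒ ω_c¹/ω_r¹ = 37/45
Stage 2: N_ring = 37 + 2·14 = 65
Stage 2: 37(ω_s−ω_c) = −65(ω_r−ω_c),  ω_c=0, ω_s=1
Stage 2: ω_r = 0 − (37/65)(1−0) = -37/65
  ⇒ ω_r²/ω_s² = -37/65
Coupling ω_s² = ω_c¹ ⇒ overall = 37/45 × -37/65 = -1369/2925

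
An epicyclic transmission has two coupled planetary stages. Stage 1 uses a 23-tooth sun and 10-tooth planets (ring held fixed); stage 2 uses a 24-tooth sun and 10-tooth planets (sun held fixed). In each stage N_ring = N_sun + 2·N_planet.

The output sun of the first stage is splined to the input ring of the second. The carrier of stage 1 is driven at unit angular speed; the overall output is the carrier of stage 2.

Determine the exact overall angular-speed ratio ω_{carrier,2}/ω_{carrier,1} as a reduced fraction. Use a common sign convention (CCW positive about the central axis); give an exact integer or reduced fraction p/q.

726/391

Stage 1: N_ring = 23 + 2·10 = 43
Stage 1: 23(ω_s−ω_c) = −43(ω_r−ω_c),  ω_r=0, ω_c=1
Stage 1: ω_s = 1 − (43/23)(0−1) = 66/23
  ⇒ ω_s¹/ω_c¹ = 66/23
Stage 2: N_ring = 24 + 2·10 = 44
Stage 2: 24(ω_s−ω_c) = −44(ω_r−ω_c),  ω_s=0, ω_r=1
Stage 2: 24(0−ω_c) = −44(1−ω_c)  ⇒  68ω_c = 44  ⇒  ω_c = 11/17
  ⇒ ω_c²/ω_r² = 11/17
Coupling ω_r² = ω_s¹ ⇒ overall = 66/23 × 11/17 = 726/391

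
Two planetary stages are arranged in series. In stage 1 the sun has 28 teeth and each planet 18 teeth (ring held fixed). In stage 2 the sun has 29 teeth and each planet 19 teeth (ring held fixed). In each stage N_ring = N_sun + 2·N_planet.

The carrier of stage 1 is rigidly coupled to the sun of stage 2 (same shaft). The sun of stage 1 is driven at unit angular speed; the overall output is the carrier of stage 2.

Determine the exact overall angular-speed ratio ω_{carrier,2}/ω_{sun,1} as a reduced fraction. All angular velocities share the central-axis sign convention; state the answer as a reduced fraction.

Stage 1: N_ring = 28 + 2·18 = 64
Stage 1: 28(ω_s−ω_c) = −64(ω_r−ω_c),  ω_r=0, ω_s=1
Stage 1: 28(1−ω_c) = −64(0−ω_c)  ⇒  92ω_c = 28  ⇒  ω_c = 7/23
  ⇒ ω_c¹/ω_s¹ = 7/23
Stage 2: N_ring = 29 + 2·19 = 67
Stage 2: 29(ω_s−ω_c) = −67(ω_r−ω_c),  ω_r=0, ω_s=1
Stage 2: 29(1−ω_c) = −67(0−ω_c)  ⇒  96ω_c = 29  ⇒  ω_c = 29/96
  ⇒ ω_c²/ω_s² = 29/96
Coupling ω_s² = ω_c¹ ⇒ overall = 7/23 × 29/96 = 203/2208

203/2208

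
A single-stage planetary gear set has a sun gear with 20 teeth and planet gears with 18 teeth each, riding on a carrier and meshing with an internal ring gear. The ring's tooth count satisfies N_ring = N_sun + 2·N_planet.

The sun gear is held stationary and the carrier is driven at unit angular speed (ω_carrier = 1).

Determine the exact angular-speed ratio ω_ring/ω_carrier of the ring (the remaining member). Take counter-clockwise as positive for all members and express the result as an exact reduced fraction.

19/14

N_ring = 20 + 2·18 = 56
20(ω_s−ω_c) = −56(ω_r−ω_c),  ω_s=0, ω_c=1
ω_r = 1 − (20/56)(0−1) = 19/14
ω_r/ω_c = 19/14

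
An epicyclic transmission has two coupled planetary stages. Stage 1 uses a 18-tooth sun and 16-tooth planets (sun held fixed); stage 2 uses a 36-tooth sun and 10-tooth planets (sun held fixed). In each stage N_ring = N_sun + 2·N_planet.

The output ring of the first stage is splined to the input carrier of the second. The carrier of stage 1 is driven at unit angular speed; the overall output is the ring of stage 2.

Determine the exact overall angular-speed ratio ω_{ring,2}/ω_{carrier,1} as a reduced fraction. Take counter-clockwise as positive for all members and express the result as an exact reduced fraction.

Stage 1: N_ring = 18 + 2·16 = 50
Stage 1: 18(ω_s−ω_c) = −50(ω_r−ω_c),  ω_s=0, ω_c=1
Stage 1: ω_r = 1 − (18/50)(0−1) = 34/25
  ⇒ ω_r¹/ω_c¹ = 34/25
Stage 2: N_ring = 36 + 2·10 = 56
Stage 2: 36(ω_s−ω_c) = −56(ω_r−ω_c),  ω_s=0, ω_c=1
Stage 2: ω_r = 1 − (36/56)(0−1) = 23/14
  ⇒ ω_r²/ω_c² = 23/14
Coupling ω_c² = ω_r¹ ⇒ overall = 34/25 × 23/14 = 391/175

391/175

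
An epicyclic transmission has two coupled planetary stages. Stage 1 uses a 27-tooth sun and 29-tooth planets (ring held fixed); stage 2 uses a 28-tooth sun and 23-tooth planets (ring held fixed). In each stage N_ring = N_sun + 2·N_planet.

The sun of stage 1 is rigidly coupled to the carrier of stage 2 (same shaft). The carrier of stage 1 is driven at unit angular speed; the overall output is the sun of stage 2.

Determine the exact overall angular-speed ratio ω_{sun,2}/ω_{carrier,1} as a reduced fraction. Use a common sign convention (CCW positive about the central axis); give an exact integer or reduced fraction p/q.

136/9

Stage 1: N_ring = 27 + 2·29 = 85
Stage 1: 27(ω_s−ω_c) = −85(ω_r−ω_c),  ω_r=0, ω_c=1
Stage 1: ω_s = 1 − (85/27)(0−1) = 112/27
  ⇒ ω_s¹/ω_c¹ = 112/27
Stage 2: N_ring = 28 + 2·23 = 74
Stage 2: 28(ω_s−ω_c) = −74(ω_r−ω_c),  ω_r=0, ω_c=1
Stage 2: ω_s = 1 − (74/28)(0−1) = 51/14
  ⇒ ω_s²/ω_c² = 51/14
Coupling ω_c² = ω_s¹ ⇒ overall = 112/27 × 51/14 = 136/9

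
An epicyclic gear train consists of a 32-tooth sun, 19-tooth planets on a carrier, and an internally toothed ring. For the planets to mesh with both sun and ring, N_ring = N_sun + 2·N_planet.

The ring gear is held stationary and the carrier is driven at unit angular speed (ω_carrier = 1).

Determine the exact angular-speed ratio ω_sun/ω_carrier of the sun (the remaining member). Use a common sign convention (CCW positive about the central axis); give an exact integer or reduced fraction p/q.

51/16

N_ring = 32 + 2·19 = 70
32(ω_s−ω_c) = −70(ω_r−ω_c),  ω_r=0, ω_c=1
ω_s = 1 − (70/32)(0−1) = 51/16
ω_s/ω_c = 51/16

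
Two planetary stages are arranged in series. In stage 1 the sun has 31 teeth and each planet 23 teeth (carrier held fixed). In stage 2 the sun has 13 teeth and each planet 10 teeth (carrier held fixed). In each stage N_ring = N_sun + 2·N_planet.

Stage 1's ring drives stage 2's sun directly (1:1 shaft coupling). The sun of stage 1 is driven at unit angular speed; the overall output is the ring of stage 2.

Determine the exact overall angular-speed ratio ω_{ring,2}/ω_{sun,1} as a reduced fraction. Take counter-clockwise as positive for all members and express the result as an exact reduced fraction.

Stage 1: N_ring = 31 + 2·23 = 77
Stage 1: 31(ω_s−ω_c) = −77(ω_r−ω_c),  ω_c=0, ω_s=1
Stage 1: ω_r = 0 − (31/77)(1−0) = -31/77
  ⇒ ω_r¹/ω_s¹ = -31/77
Stage 2: N_ring = 13 + 2·10 = 33
Stage 2: 13(ω_s−ω_c) = −33(ω_r−ω_c),  ω_c=0, ω_s=1
Stage 2: ω_r = 0 − (13/33)(1−0) = -13/33
  ⇒ ω_r²/ω_s² = -13/33
Coupling ω_s² = ω_r¹ ⇒ overall = -31/77 × -13/33 = 403/2541

403/2541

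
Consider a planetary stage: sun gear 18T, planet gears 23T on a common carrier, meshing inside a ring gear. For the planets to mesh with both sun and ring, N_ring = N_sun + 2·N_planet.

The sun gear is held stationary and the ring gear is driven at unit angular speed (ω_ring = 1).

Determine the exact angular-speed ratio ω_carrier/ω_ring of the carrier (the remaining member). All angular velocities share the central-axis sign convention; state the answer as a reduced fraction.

N_ring = 18 + 2·23 = 64
18(ω_s−ω_c) = −64(ω_r−ω_c),  ω_s=0, ω_r=1
18(0−ω_c) = −64(1−ω_c)  ⇒  82ω_c = 64  ⇒  ω_c = 32/41
ω_c/ω_r = 32/41

32/41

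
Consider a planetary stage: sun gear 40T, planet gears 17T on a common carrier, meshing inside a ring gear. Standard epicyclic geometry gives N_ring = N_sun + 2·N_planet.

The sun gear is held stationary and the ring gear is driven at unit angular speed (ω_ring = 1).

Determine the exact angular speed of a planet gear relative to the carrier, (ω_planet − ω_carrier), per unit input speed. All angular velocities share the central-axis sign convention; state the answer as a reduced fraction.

N_ring = 40 + 2·17 = 74
40(ω_s−ω_c) = −74(ω_r−ω_c),  ω_s=0, ω_r=1
40(0−ω_c) = −74(1−ω_c)  ⇒  114ω_c = 74  ⇒  ω_c = 37/57
sun–planet: 40·(0−37/57) = −17·(ω_p−ω_c)  ⇒  ω_p−ω_c = −(40/17)·(-37/57) = 1480/969

1480/969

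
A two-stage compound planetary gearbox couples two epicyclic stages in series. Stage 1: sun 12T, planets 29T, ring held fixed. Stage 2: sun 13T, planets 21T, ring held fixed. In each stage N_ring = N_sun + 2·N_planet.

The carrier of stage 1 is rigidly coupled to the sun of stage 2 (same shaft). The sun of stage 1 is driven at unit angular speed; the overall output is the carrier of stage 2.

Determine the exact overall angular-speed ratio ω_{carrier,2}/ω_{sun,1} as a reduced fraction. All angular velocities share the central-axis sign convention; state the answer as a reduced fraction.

Stage 1: N_ring = 12 + 2·29 = 70
Stage 1: 12(ω_s−ω_c) = −70(ω_r−ω_c),  ω_r=0, ω_s=1
Stage 1: 12(1−ω_c) = −70(0−ω_c)  ⇒  82ω_c = 12  ⇒  ω_c = 6/41
  ⇒ ω_c¹/ω_s¹ = 6/41
Stage 2: N_ring = 13 + 2·21 = 55
Stage 2: 13(ω_s−ω_c) = −55(ω_r−ω_c),  ω_r=0, ω_s=1
Stage 2: 13(1−ω_c) = −55(0−ω_c)  ⇒  68ω_c = 13  ⇒  ω_c = 13/68
  ⇒ ω_c²/ω_s² = 13/68
Coupling ω_s² = ω_c¹ ⇒ overall = 6/41 × 13/68 = 39/1394

39/1394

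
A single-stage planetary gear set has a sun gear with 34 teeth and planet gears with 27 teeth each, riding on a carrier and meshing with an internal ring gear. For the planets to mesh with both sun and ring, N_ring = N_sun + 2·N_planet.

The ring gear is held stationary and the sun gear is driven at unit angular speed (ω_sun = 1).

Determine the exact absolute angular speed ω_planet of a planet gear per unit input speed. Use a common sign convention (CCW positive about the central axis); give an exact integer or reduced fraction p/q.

-17/27

N_ring = 34 + 2·27 = 88
34(ω_s−ω_c) = −88(ω_r−ω_c),  ω_r=0, ω_s=1
34(1−ω_c) = −88(0−ω_c)  ⇒  122ω_c = 34  ⇒  ω_c = 17/61
sun–planet: 34·(1−17/61) = −27·(ω_p−ω_c)  ⇒  ω_p−ω_c = −(34/27)·(44/61) = -1496/1647
ω_p = 17/61 − 1496/1647 = -17/27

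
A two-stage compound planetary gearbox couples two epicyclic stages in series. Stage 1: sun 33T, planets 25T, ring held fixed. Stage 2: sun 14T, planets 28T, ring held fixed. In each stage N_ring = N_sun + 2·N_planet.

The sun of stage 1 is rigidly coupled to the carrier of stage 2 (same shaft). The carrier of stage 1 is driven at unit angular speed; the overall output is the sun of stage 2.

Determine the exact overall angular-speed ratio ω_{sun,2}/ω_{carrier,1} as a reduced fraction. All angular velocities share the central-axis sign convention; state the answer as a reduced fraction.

Stage 1: N_ring = 33 + 2·25 = 83
Stage 1: 33(ω_s−ω_c) = −83(ω_r−ω_c),  ω_r=0, ω_c=1
Stage 1: ω_s = 1 − (83/33)(0−1) = 116/33
  ⇒ ω_s¹/ω_c¹ = 116/33
Stage 2: N_ring = 14 + 2·28 = 70
Stage 2: 14(ω_s−ω_c) = −70(ω_r−ω_c),  ω_r=0, ω_c=1
Stage 2: ω_s = 1 − (70/14)(0−1) = 6
  ⇒ ω_s²/ω_c² = 6
Coupling ω_c² = ω_s¹ ⇒ overall = 116/33 × 6 = 232/11

232/11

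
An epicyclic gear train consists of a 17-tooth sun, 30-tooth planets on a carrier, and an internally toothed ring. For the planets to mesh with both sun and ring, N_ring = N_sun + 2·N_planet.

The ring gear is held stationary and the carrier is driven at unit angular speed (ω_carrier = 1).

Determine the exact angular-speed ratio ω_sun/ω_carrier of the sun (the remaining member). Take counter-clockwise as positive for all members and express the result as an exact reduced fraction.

N_ring = 17 + 2·30 = 77
17(ω_s−ω_c) = −77(ω_r−ω_c),  ω_r=0, ω_c=1
ω_s = 1 − (77/17)(0−1) = 94/17
ω_s/ω_c = 94/17

94/17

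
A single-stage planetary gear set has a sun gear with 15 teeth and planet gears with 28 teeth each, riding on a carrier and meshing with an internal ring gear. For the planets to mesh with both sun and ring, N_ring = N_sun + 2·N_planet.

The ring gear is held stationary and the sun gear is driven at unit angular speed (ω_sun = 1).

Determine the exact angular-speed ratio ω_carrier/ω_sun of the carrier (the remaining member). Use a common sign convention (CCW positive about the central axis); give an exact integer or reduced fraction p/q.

N_ring = 15 + 2·28 = 71
15(ω_s−ω_c) = −71(ω_r−ω_c),  ω_r=0, ω_s=1
15(1−ω_c) = −71(0−ω_c)  ⇒  86ω_c = 15  ⇒  ω_c = 15/86
ω_c/ω_s = 15/86

15/86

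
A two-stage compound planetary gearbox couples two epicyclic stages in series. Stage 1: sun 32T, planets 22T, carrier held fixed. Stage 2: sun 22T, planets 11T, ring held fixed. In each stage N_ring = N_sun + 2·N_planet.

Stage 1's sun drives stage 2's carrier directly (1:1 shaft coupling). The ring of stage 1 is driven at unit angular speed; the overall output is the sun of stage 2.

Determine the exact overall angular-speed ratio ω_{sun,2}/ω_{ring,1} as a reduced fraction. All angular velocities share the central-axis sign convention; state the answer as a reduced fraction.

Stage 1: N_ring = 32 + 2·22 = 76
Stage 1: 32(ω_s−ω_c) = −76(ω_r−ω_c),  ω_c=0, ω_r=1
Stage 1: ω_s = 0 − (76/32)(1−0) = -19/8
  ⇒ ω_s¹/ω_r¹ = -19/8
Stage 2: N_ring = 22 + 2·11 = 44
Stage 2: 22(ω_s−ω_c) = −44(ω_r−ω_c),  ω_r=0, ω_c=1
Stage 2: ω_s = 1 − (44/22)(0−1) = 3
  ⇒ ω_s²/ω_c² = 3
Coupling ω_c² = ω_s¹ ⇒ overall = -19/8 × 3 = -57/8

-57/8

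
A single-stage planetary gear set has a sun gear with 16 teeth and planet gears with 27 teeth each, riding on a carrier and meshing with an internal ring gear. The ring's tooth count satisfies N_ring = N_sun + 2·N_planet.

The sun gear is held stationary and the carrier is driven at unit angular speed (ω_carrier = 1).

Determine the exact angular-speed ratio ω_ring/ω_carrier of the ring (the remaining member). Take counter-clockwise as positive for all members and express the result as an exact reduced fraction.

N_ring = 16 + 2·27 = 70
16(ω_s−ω_c) = −70(ω_r−ω_c),  ω_s=0, ω_c=1
ω_r = 1 − (16/70)(0−1) = 43/35
ω_r/ω_c = 43/35

43/35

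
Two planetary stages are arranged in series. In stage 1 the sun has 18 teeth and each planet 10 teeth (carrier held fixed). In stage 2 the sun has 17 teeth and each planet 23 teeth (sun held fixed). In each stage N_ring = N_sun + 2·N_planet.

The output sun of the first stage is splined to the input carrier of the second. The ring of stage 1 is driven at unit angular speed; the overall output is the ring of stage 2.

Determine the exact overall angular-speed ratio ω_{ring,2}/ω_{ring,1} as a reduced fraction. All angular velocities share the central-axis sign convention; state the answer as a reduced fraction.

-1520/567

Stage 1: N_ring = 18 + 2·10 = 38
Stage 1: 18(ω_s−ω_c) = −38(ω_r−ω_c),  ω_c=0, ω_r=1
Stage 1: ω_s = 0 − (38/18)(1−0) = -19/9
  ⇒ ω_s¹/ω_r¹ = -19/9
Stage 2: N_ring = 17 + 2·23 = 63
Stage 2: 17(ω_s−ω_c) = −63(ω_r−ω_c),  ω_s=0, ω_c=1
Stage 2: ω_r = 1 − (17/63)(0−1) = 80/63
  ⇒ ω_r²/ω_c² = 80/63
Coupling ω_c² = ω_s¹ ⇒ overall = -19/9 × 80/63 = -1520/567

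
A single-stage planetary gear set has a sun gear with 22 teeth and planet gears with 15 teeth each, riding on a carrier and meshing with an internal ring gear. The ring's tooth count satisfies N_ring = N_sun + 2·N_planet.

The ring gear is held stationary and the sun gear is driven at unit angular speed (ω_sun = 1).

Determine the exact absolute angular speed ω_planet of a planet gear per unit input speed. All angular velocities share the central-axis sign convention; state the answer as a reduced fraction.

-11/15

N_ring = 22 + 2·15 = 52
22(ω_s−ω_c) = −52(ω_r−ω_c),  ω_r=0, ω_s=1
22(1−ω_c) = −52(0−ω_c)  ⇒  74ω_c = 22  ⇒  ω_c = 11/37
sun–planet: 22·(1−11/37) = −15·(ω_p−ω_c)  ⇒  ω_p−ω_c = −(22/15)·(26/37) = -572/555
ω_p = 11/37 − 572/555 = -11/15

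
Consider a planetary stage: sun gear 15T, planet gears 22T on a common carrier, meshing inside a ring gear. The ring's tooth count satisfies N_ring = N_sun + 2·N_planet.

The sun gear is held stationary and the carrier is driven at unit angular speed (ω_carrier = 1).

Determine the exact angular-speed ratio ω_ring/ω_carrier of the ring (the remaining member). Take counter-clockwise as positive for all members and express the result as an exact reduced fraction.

N_ring = 15 + 2·22 = 59
15(ω_s−ω_c) = −59(ω_r−ω_c),  ω_s=0, ω_c=1
ω_r = 1 − (15/59)(0−1) = 74/59
ω_r/ω_c = 74/59

74/59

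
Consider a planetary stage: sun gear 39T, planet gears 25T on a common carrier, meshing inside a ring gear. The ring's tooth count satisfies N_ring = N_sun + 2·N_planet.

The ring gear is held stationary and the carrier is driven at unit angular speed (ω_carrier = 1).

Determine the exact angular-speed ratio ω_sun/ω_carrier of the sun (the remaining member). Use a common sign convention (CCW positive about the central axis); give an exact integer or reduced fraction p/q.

N_ring = 39 + 2·25 = 89
39(ω_s−ω_c) = −89(ω_r−ω_c),  ω_r=0, ω_c=1
ω_s = 1 − (89/39)(0−1) = 128/39
ω_s/ω_c = 128/39

128/39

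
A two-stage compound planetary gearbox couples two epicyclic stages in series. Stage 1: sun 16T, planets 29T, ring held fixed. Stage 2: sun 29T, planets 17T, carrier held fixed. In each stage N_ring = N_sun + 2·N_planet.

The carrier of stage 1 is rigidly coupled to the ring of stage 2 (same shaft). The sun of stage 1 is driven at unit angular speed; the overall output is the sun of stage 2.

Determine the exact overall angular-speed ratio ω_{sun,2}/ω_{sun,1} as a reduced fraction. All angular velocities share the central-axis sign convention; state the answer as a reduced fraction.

-56/145

Stage 1: N_ring = 16 + 2·29 = 74
Stage 1: 16(ω_s−ω_c) = −74(ω_r−ω_c),  ω_r=0, ω_s=1
Stage 1: 16(1−ω_c) = −74(0−ω_c)  ⇒  90ω_c = 16  ⇒  ω_c = 8/45
  ⇒ ω_c¹/ω_s¹ = 8/45
Stage 2: N_ring = 29 + 2·17 = 63
Stage 2: 29(ω_s−ω_c) = −63(ω_r−ω_c),  ω_c=0, ω_r=1
Stage 2: ω_s = 0 − (63/29)(1−0) = -63/29
  ⇒ ω_s²/ω_r² = -63/29
Coupling ω_r² = ω_c¹ ⇒ overall = 8/45 × -63/29 = -56/145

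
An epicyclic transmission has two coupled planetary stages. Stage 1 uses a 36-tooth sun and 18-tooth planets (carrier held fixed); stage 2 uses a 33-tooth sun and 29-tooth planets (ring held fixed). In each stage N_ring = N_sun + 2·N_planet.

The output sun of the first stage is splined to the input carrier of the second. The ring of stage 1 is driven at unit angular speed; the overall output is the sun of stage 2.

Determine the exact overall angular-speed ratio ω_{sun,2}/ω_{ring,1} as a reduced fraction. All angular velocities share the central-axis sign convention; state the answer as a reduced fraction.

-248/33

Stage 1: N_ring = 36 + 2·18 = 72
Stage 1: 36(ω_s−ω_c) = −72(ω_r−ω_c),  ω_c=0, ω_r=1
Stage 1: ω_s = 0 − (72/36)(1−0) = -2
  ⇒ ω_s¹/ω_r¹ = -2
Stage 2: N_ring = 33 + 2·29 = 91
Stage 2: 33(ω_s−ω_c) = −91(ω_r−ω_c),  ω_r=0, ω_c=1
Stage 2: ω_s = 1 − (91/33)(0−1) = 124/33
  ⇒ ω_s²/ω_c² = 124/33
Coupling ω_c² = ω_s¹ ⇒ overall = -2 × 124/33 = -248/33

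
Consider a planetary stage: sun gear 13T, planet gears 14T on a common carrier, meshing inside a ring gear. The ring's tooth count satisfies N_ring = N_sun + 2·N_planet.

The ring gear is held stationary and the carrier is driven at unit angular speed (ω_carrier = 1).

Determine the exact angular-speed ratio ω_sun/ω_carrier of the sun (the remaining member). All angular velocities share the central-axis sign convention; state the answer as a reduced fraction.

N_ring = 13 + 2·14 = 41
13(ω_s−ω_c) = −41(ω_r−ω_c),  ω_r=0, ω_c=1
ω_s = 1 − (41/13)(0−1) = 54/13
ω_s/ω_c = 54/13

54/13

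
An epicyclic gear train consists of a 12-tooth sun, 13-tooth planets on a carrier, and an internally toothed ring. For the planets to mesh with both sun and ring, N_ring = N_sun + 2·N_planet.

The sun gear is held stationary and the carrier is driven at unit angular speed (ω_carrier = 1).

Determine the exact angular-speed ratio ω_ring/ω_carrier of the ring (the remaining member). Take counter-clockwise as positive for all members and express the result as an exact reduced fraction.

25/19

N_ring = 12 + 2·13 = 38
12(ω_s−ω_c) = −38(ω_r−ω_c),  ω_s=0, ω_c=1
ω_r = 1 − (12/38)(0−1) = 25/19
ω_r/ω_c = 25/19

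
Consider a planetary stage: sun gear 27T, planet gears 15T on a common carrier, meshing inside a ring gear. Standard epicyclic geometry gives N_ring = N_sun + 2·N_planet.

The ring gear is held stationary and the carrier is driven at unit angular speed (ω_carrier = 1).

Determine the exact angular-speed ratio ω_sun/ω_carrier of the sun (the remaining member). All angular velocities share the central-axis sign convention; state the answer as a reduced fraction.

N_ring = 27 + 2·15 = 57
27(ω_s−ω_c) = −57(ω_r−ω_c),  ω_r=0, ω_c=1
ω_s = 1 − (57/27)(0−1) = 28/9
ω_s/ω_c = 28/9

28/9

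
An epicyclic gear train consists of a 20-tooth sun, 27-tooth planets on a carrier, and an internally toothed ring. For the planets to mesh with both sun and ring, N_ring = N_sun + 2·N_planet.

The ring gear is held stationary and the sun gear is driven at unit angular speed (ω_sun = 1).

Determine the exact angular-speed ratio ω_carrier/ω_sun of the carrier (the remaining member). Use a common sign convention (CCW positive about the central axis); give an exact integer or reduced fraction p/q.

10/47

N_ring = 20 + 2·27 = 74
20(ω_s−ω_c) = −74(ω_r−ω_c),  ω_r=0, ω_s=1
20(1−ω_c) = −74(0−ω_c)  ⇒  94ω_c = 20  ⇒  ω_c = 10/47
ω_c/ω_s = 10/47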